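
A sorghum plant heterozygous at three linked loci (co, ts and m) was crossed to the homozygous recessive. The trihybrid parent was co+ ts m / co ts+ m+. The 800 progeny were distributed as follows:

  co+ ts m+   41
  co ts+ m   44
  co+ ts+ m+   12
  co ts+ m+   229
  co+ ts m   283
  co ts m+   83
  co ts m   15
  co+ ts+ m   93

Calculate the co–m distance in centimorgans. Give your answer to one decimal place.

The two rarest classes, co ts m and co+ ts+ m+, are the double crossovers. Comparing them with the parentals, only the co allele has switched, so co is the middle locus and the order is m – co – ts.
Crossovers in the m–co interval produce the single-crossover classes co+ ts m+ and co ts+ m (41 + 44 = 85) plus the double crossovers (27).
RF(m–co) = (85 + 27) / 800 = 112/800 = 0.1400 → 14.0 centimorgans.

14.0 centimorgans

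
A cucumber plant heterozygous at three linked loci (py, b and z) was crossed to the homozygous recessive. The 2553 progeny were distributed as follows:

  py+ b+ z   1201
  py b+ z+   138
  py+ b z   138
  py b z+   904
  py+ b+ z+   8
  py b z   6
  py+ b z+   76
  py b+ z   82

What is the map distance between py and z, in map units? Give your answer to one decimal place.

The two most frequent reciprocal classes, py+ b+ z and py b z+, are the parental types, so the F1 was py+ b+ z / py b z+.
The two rarest classes, py+ b+ z+ and py b z, are the double crossovers. Comparing them with the parentals, only the z allele has switched, so z is the middle locus and the order is b – z – py.
Crossovers in the z–py interval produce the single-crossover classes py b+ z and py+ b z+ (82 + 76 = 158) plus the double crossovers (14).
RF(z–py) = (158 + 14) / 2553 = 172/2553 = 0.0674 → 6.7 map units.

6.7 map units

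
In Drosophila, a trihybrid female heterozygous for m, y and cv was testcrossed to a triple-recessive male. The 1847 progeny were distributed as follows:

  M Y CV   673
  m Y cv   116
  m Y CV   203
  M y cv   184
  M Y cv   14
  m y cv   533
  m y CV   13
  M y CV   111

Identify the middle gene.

The two most frequent reciprocal classes, M Y CV and m y cv, are the parental types, so the F1 was M Y CV / m y cv.
The two rarest classes, M Y cv and m y CV, are the double crossovers. Comparing them with the parentals, only the cv allele has switched, so cv is the middle locus and the order is m – cv – y.

cv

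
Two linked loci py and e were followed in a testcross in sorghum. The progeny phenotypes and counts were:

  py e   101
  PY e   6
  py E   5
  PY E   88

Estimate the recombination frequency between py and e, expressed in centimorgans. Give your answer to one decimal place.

5.5 centimorgans

The two most frequent classes, PY E (88) and py e (101), are the parental types, so the F1 was PY E / py e.
The recombinant classes are PY e and py E: 6 + 5 = 11.
Recombination frequency = 11/200 = 0.0550 ≈ 5.5%, i.e. 5.5 centimorgans.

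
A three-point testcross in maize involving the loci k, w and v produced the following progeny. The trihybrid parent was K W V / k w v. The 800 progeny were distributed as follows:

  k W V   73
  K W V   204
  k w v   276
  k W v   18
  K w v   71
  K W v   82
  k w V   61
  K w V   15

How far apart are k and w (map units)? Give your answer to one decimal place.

The two rarest classes, K w V and k W v, are the double crossovers. Comparing them with the parentals, only the w allele has switched, so w is the middle locus and the order is v – w – k.
Crossovers in the w–k interval produce the single-crossover classes k W V and K w v (73 + 71 = 144) plus the double crossovers (33).
RF(w–k) = (144 + 33) / 800 = 177/800 = 0.2213 → 22.1 map units.

22.1 map units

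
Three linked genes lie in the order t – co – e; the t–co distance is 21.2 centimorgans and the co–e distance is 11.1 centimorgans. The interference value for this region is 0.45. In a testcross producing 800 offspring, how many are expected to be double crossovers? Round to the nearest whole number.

10

Map distances give recombination frequencies of 0.212 and 0.111 for the two intervals.
With interference 0.45 (so coincidence = 0.55), expected double-crossover frequency = 0.212 × 0.111 × 0.55 = 0.01294.
Expected number = 0.01294 × 800 = 10.35 ≈ 10.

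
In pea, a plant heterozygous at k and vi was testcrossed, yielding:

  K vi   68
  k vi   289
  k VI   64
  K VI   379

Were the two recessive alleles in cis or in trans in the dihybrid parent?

cis

The two most frequent classes are K VI (379) and k vi (289); these are the parental (non-recombinant) types.
So the F1 carried K VI on one chromosome and k vi on the other — the recessive alleles are on the same chromosome (cis / coupling).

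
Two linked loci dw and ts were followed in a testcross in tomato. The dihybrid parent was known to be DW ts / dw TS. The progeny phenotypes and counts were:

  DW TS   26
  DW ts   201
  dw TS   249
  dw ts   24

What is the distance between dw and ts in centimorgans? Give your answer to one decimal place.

The recombinant classes are DW TS and dw ts: 26 + 24 = 50.
Recombination frequency = 50/500 = 0.1000 ≈ 10.0%, i.e. 10.0 centimorgans.

10.0 centimorgans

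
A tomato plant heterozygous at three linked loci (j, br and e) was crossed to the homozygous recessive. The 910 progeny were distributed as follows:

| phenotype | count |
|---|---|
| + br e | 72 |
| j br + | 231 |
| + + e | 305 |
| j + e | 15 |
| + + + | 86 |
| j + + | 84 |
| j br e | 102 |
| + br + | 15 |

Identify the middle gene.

j

The two most frequent reciprocal classes, + + e and j br +, are the parental types, so the F1 was + + e / j br +.
The two rarest classes, j + e and + br +, are the double crossovers. Comparing them with the parentals, only the j allele has switched, so j is the middle locus and the order is e – j – br.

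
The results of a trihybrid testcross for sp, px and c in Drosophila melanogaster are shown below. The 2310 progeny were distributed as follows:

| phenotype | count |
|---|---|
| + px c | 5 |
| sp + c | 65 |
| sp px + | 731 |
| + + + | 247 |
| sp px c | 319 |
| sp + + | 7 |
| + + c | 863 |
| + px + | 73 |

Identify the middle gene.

px

The two most frequent reciprocal classes, sp px + and + + c, are the parental types, so the F1 was sp px + / + + c.
The two rarest classes, sp + + and + px c, are the double crossovers. Comparing them with the parentals, only the px allele has switched, so px is the middle locus and the order is c – px – sp.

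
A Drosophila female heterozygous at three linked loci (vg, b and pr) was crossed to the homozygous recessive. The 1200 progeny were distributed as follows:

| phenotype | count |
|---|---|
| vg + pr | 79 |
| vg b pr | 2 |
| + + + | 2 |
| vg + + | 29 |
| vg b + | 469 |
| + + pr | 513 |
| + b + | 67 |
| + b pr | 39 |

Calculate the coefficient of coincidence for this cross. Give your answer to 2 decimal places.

The two most frequent reciprocal classes, + + pr and vg b +, are the parental types, so the F1 was + + pr / vg b +.
The two rarest classes, + + + and vg b pr, are the double crossovers. Comparing them with the parentals, only the pr allele has switched, so pr is the middle locus and the order is b – pr – vg.
b–pr: (68 + 4)/1200 = 0.0600; pr–vg: (146 + 4)/1200 = 0.1250.
Expected DCO frequency = 0.0600 × 0.1250 ≈ 0.00750; observed = 4/1200 ≈ 0.00333.
Coefficient of coincidence = 0.00333/0.00750 ≈ 0.44.

0.44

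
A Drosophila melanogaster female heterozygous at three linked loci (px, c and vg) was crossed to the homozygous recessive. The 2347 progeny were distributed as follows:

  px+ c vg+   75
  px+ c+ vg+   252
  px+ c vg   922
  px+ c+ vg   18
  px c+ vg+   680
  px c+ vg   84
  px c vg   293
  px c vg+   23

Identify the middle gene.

The two most frequent reciprocal classes, px c+ vg+ and px+ c vg, are the parental types, so the F1 was px c+ vg+ / px+ c vg.
The two rarest classes, px c vg+ and px+ c+ vg, are the double crossovers. Comparing them with the parentals, only the c allele has switched, so c is the middle locus and the order is px – c – vg.

c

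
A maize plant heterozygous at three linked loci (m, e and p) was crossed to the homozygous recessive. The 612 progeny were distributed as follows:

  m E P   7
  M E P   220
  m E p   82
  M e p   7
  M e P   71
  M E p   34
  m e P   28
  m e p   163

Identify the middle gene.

The two most frequent reciprocal classes, m e p and M E P, are the parental types, so the F1 was m e p / M E P.
The two rarest classes, M e p and m E P, are the double crossovers. Comparing them with the parentals, only the m allele has switched, so m is the middle locus and the order is e – m – p.

m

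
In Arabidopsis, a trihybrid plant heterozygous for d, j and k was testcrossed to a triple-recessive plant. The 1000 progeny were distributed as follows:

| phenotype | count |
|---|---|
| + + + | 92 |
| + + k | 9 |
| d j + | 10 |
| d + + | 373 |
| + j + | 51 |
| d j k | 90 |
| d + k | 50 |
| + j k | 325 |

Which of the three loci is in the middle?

j

The two most frequent reciprocal classes, + j k and d + +, are the parental types, so the F1 was + j k / d + +.
The two rarest classes, + + k and d j +, are the double crossovers. Comparing them with the parentals, only the j allele has switched, so j is the middle locus and the order is d – j – k.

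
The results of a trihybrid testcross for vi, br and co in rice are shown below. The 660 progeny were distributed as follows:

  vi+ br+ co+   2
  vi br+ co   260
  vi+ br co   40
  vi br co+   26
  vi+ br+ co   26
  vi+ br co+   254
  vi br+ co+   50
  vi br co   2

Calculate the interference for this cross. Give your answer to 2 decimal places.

0.50

The two most frequent reciprocal classes, vi br+ co and vi+ br co+, are the parental types, so the F1 was vi br+ co / vi+ br co+.
The two rarest classes, vi br co and vi+ br+ co+, are the double crossovers. Comparing them with the parentals, only the br allele has switched, so br is the middle locus and the order is vi – br – co.
vi–br: (52 + 4)/660 = 0.0848; br–co: (90 + 4)/660 = 0.1424.
Expected DCO frequency = 0.0848 × 0.1424 ≈ 0.01208; observed = 4/660 ≈ 0.00606.
Coefficient of coincidence = 0.00606/0.01208 ≈ 0.50; interference = 1 − 0.50 = 0.50.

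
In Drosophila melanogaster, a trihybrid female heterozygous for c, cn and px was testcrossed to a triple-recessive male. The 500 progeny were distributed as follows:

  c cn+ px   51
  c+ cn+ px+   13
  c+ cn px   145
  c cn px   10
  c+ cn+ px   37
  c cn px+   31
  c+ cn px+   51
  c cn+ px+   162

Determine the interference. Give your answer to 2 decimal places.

-0.01

The two most frequent reciprocal classes, c+ cn px and c cn+ px+, are the parental types, so the F1 was c+ cn px / c cn+ px+.
The two rarest classes, c cn px and c+ cn+ px+, are the double crossovers. Comparing them with the parentals, only the c allele has switched, so c is the middle locus and the order is cn – c – px.
cn–c: (68 + 23)/500 = 0.1820; c–px: (102 + 23)/500 = 0.2500.
Expected DCO frequency = 0.1820 × 0.2500 ≈ 0.04550; observed = 23/500 ≈ 0.04600.
Coefficient of coincidence = 0.04600/0.04550 ≈ 1.01; interference = 1 − 1.01 = -0.01.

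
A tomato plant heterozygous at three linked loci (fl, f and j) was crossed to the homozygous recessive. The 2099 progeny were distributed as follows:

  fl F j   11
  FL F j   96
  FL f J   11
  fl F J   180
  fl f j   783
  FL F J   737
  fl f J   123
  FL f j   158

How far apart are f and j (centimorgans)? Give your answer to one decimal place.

The two most frequent reciprocal classes, fl f j and FL F J, are the parental types, so the F1 was fl f j / FL F J.
The two rarest classes, fl F j and FL f J, are the double crossovers. Comparing them with the parentals, only the f allele has switched, so f is the middle locus and the order is j – f – fl.
Crossovers in the j–f interval produce the single-crossover classes fl f J and FL F j (123 + 96 = 219) plus the double crossovers (22).
RF(j–f) = (219 + 22) / 2099 = 241/2099 = 0.1148 → 11.5 centimorgans.

11.5 centimorgans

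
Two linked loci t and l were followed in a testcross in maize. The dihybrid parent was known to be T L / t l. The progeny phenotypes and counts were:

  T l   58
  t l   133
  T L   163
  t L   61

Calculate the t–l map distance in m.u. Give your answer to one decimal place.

28.7 m.u.

The recombinant classes are T l and t L: 58 + 61 = 119.
Recombination frequency = 119/415 = 0.2867 ≈ 28.7%, i.e. 28.7 m.u.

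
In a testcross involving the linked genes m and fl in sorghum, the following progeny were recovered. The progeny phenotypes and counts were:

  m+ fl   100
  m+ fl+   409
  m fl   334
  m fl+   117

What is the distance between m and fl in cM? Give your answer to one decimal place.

22.6 cM

The two most frequent classes, m+ fl+ (409) and m fl (334), are the parental types, so the F1 was m+ fl+ / m fl.
The recombinant classes are m+ fl and m fl+: 100 + 117 = 217.
Recombination frequency = 217/960 = 0.2260 ≈ 22.6%, i.e. 22.6 cM.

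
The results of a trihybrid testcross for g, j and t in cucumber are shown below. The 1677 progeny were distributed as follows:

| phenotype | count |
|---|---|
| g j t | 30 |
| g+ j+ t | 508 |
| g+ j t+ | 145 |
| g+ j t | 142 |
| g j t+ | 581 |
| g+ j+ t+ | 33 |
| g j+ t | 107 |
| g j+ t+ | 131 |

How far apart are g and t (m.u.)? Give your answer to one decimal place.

The two most frequent reciprocal classes, g+ j+ t and g j t+, are the parental types, so the F1 was g+ j+ t / g j t+.
The two rarest classes, g+ j+ t+ and g j t, are the double crossovers. Comparing them with the parentals, only the t allele has switched, so t is the middle locus and the order is g – t – j.
Crossovers in the g–t interval produce the single-crossover classes g j+ t and g+ j t+ (107 + 145 = 252) plus the double crossovers (63).
RF(g–t) = (252 + 63) / 1677 = 315/1677 = 0.1878 → 18.8 m.u.

18.8 m.u.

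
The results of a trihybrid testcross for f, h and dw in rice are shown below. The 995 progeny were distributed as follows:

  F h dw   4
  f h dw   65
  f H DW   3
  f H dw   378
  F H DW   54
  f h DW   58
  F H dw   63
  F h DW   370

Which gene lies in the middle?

The two most frequent reciprocal classes, f H dw and F h DW, are the parental types, so the F1 was f H dw / F h DW.
The two rarest classes, f H DW and F h dw, are the double crossovers. Comparing them with the parentals, only the dw allele has switched, so dw is the middle locus and the order is f – dw – h.

dw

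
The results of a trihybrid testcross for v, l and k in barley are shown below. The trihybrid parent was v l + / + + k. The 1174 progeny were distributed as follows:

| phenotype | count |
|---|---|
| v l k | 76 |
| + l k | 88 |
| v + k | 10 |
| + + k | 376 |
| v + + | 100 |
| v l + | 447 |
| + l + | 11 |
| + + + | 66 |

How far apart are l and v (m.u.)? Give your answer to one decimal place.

The two rarest classes, + l + and v + k, are the double crossovers. Comparing them with the parentals, only the v allele has switched, so v is the middle locus and the order is l – v – k.
Crossovers in the l–v interval produce the single-crossover classes v + + and + l k (100 + 88 = 188) plus the double crossovers (21).
RF(l–v) = (188 + 21) / 1174 = 209/1174 = 0.1780 → 17.8 m.u.

17.8 m.u.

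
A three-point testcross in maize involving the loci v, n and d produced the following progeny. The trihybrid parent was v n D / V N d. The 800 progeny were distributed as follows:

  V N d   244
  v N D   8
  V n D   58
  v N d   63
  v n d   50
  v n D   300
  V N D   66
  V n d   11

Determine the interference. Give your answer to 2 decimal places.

The two rarest classes, v N D and V n d, are the double crossovers. Comparing them with the parentals, only the n allele has switched, so n is the middle locus and the order is v – n – d.
v–n: (121 + 19)/800 = 0.1750; n–d: (116 + 19)/800 = 0.1688.
Expected DCO frequency = 0.1750 × 0.1688 ≈ 0.02954; observed = 19/800 ≈ 0.02375.
Coefficient of coincidence = 0.02375/0.02954 ≈ 0.80; interference = 1 − 0.80 = 0.20.

0.20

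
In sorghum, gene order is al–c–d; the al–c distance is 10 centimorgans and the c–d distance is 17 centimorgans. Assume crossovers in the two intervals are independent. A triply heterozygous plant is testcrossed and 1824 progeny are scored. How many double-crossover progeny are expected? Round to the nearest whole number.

31

Map distances give recombination frequencies of 0.100 and 0.170 for the two intervals.
With no interference, expected double-crossover frequency = 0.100 × 0.170 = 0.01700.
Expected number = 0.01700 × 1824 = 31.01 ≈ 31.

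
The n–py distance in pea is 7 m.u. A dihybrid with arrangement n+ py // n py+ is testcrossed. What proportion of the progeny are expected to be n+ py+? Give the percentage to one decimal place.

3.5%

A map distance of 7 m.u. corresponds to a recombination frequency of 0.070.
The F1 is n+ py / n py+, so n+ py+ is a recombinant gamete class with expected frequency r/2 = 0.070/2 = 0.0350.
That is 0.0350 = 3.5% of the progeny.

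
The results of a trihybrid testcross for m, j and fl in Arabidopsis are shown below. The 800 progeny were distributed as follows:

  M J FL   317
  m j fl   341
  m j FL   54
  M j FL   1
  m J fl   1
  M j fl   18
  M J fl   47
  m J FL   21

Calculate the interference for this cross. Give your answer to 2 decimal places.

The two most frequent reciprocal classes, M J FL and m j fl, are the parental types, so the F1 was M J FL / m j fl.
The two rarest classes, M j FL and m J fl, are the double crossovers. Comparing them with the parentals, only the j allele has switched, so j is the middle locus and the order is m – j – fl.
m–j: (39 + 2)/800 = 0.0512; j–fl: (101 + 2)/800 = 0.1288.
Expected DCO frequency = 0.0512 × 0.1288 ≈ 0.00659; observed = 2/800 ≈ 0.00250.
Coefficient of coincidence = 0.00250/0.00659 ≈ 0.38; interference = 1 − 0.38 = 0.62.

0.62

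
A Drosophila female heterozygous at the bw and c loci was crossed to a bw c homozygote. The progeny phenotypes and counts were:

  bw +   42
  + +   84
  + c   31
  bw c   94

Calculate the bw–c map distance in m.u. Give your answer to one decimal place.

The two most frequent classes, + + (84) and bw c (94), are the parental types, so the F1 was + + / bw c.
The recombinant classes are + c and bw +: 31 + 42 = 73.
Recombination frequency = 73/251 = 0.2908 ≈ 29.1%, i.e. 29.1 m.u.

29.1 m.u.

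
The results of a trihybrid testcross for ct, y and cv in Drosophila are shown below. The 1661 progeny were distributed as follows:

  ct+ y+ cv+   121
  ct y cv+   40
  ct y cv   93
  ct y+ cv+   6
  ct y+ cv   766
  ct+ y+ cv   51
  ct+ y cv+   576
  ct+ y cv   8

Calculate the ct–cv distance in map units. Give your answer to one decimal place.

The two most frequent reciprocal classes, ct+ y cv+ and ct y+ cv, are the parental types, so the F1 was ct+ y cv+ / ct y+ cv.
The two rarest classes, ct+ y cv and ct y+ cv+, are the double crossovers. Comparing them with the parentals, only the cv allele has switched, so cv is the middle locus and the order is ct – cv – y.
Crossovers in the ct–cv interval produce the single-crossover classes ct y cv+ and ct+ y+ cv (40 + 51 = 91) plus the double crossovers (14).
RF(ct–cv) = (91 + 14) / 1661 = 105/1661 = 0.0632 → 6.3 map units.

6.3 map units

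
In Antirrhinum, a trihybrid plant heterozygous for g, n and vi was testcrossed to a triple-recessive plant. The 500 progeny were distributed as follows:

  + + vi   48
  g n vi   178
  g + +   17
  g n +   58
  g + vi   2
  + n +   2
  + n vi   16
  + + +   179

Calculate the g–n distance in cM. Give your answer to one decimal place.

7.4 cM

The two most frequent reciprocal classes, + + + and g n vi, are the parental types, so the F1 was + + + / g n vi.
The two rarest classes, + n + and g + vi, are the double crossovers. Comparing them with the parentals, only the n allele has switched, so n is the middle locus and the order is g – n – vi.
Crossovers in the g–n interval produce the single-crossover classes g + + and + n vi (17 + 16 = 33) plus the double crossovers (4).
RF(g–n) = (33 + 4) / 500 = 37/500 = 0.0740 → 7.4 cM.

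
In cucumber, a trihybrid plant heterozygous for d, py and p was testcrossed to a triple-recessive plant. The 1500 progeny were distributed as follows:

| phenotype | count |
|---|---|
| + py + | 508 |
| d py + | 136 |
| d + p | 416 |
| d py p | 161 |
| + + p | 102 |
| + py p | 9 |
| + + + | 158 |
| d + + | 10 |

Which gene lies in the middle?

p

The two most frequent reciprocal classes, + py + and d + p, are the parental types, so the F1 was + py + / d + p.
The two rarest classes, + py p and d + +, are the double crossovers. Comparing them with the parentals, only the p allele has switched, so p is the middle locus and the order is py – p – d.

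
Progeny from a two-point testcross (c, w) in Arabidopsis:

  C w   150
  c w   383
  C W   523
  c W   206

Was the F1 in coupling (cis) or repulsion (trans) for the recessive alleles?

The two most frequent classes are C W (523) and c w (383); these are the parental (non-recombinant) types.
So the F1 carried C W on one chromosome and c w on the other — the recessive alleles are on the same chromosome (cis / coupling).

cis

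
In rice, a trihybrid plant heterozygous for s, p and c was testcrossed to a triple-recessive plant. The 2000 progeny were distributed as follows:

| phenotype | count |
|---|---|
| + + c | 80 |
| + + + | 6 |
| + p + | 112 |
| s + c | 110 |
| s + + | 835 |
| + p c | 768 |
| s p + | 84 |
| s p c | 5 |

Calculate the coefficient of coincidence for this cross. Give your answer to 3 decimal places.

The two most frequent reciprocal classes, s + + and + p c, are the parental types, so the F1 was s + + / + p c.
The two rarest classes, + + + and s p c, are the double crossovers. Comparing them with the parentals, only the s allele has switched, so s is the middle locus and the order is c – s – p.
c–s: (222 + 11)/2000 = 0.1165; s–p: (164 + 11)/2000 = 0.0875.
Expected DCO frequency = 0.1165 × 0.0875 ≈ 0.01019; observed = 11/2000 ≈ 0.00550.
Coefficient of coincidence = 0.00550/0.01019 ≈ 0.540.

0.540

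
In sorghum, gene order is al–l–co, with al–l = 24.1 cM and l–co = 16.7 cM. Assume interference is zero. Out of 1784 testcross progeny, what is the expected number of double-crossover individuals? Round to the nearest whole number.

72

Map distances give recombination frequencies of 0.241 and 0.167 for the two intervals.
With no interference, expected double-crossover frequency = 0.241 × 0.167 = 0.04025.
Expected number = 0.04025 × 1784 = 71.80 ≈ 72.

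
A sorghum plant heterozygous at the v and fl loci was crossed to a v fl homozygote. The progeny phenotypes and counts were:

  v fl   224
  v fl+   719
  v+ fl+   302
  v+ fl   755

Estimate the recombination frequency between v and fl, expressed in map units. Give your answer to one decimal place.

26.3 map units

The two most frequent classes, v+ fl (755) and v fl+ (719), are the parental types, so the F1 was v+ fl / v fl+.
The recombinant classes are v+ fl+ and v fl: 302 + 224 = 526.
Recombination frequency = 526/2000 = 0.2630 ≈ 26.3%, i.e. 26.3 map units.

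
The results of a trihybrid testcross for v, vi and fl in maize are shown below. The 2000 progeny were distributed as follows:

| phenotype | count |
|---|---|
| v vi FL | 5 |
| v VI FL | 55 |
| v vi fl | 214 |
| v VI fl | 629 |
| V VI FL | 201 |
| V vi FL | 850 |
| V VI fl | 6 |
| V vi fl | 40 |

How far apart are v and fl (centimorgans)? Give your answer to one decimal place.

5.3 centimorgans

The two most frequent reciprocal classes, v VI fl and V vi FL, are the parental types, so the F1 was v VI fl / V vi FL.
The two rarest classes, V VI fl and v vi FL, are the double crossovers. Comparing them with the parentals, only the v allele has switched, so v is the middle locus and the order is fl – v – vi.
Crossovers in the fl–v interval produce the single-crossover classes v VI FL and V vi fl (55 + 40 = 95) plus the double crossovers (11).
RF(fl–v) = (95 + 11) / 2000 = 106/2000 = 0.0530 → 5.3 centimorgans.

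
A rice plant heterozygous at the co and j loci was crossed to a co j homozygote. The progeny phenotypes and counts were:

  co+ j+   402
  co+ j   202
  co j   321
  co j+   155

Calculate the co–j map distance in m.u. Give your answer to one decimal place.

33.1 m.u.

The two most frequent classes, co+ j+ (402) and co j (321), are the parental types, so the F1 was co+ j+ / co j.
The recombinant classes are co+ j and co j+: 202 + 155 = 357.
Recombination frequency = 357/1080 = 0.3306 ≈ 33.1%, i.e. 33.1 m.u.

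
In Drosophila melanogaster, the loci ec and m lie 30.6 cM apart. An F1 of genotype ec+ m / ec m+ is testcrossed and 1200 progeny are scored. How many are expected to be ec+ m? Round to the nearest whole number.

A map distance of 30.6 cM corresponds to a recombination frequency of 0.306.
The F1 is ec+ m / ec m+, so ec+ m is a parental gamete class with expected frequency (1 − r)/2 = 0.694/2 = 0.3470.
Expected number = 0.3470 × 1200 = 416.40 ≈ 416.

416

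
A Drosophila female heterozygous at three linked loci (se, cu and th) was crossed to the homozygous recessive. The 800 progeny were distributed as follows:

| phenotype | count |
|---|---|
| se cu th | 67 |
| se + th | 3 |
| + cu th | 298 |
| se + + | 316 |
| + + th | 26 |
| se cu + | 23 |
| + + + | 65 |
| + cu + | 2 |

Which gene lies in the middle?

th

The two most frequent reciprocal classes, + cu th and se + +, are the parental types, so the F1 was + cu th / se + +.
The two rarest classes, + cu + and se + th, are the double crossovers. Comparing them with the parentals, only the th allele has switched, so th is the middle locus and the order is se – th – cu.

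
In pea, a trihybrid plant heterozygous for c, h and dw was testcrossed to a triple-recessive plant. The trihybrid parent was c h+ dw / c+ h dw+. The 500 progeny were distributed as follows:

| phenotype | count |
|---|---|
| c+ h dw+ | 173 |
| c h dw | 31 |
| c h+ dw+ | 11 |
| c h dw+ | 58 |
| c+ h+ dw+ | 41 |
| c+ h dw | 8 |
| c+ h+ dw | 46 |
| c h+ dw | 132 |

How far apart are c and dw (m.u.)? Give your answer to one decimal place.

24.6 m.u.

The two rarest classes, c h+ dw+ and c+ h dw, are the double crossovers. Comparing them with the parentals, only the dw allele has switched, so dw is the middle locus and the order is h – dw – c.
Crossovers in the dw–c interval produce the single-crossover classes c+ h+ dw and c h dw+ (46 + 58 = 104) plus the double crossovers (19).
RF(dw–c) = (104 + 19) / 500 = 123/500 = 0.2460 → 24.6 m.u.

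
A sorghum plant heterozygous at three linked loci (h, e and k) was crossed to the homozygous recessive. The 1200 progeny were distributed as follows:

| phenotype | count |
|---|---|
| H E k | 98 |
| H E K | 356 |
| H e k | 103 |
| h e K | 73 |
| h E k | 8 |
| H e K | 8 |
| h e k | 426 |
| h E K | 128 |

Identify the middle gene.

The two most frequent reciprocal classes, h e k and H E K, are the parental types, so the F1 was h e k / H E K.
The two rarest classes, h E k and H e K, are the double crossovers. Comparing them with the parentals, only the e allele has switched, so e is the middle locus and the order is k – e – h.

e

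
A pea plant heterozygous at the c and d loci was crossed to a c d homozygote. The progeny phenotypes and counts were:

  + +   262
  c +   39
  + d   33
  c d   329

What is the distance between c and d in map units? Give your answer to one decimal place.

The two most frequent classes, + + (262) and c d (329), are the parental types, so the F1 was + + / c d.
The recombinant classes are + d and c +: 33 + 39 = 72.
Recombination frequency = 72/663 = 0.1086 ≈ 10.9%, i.e. 10.9 map units.

10.9 map units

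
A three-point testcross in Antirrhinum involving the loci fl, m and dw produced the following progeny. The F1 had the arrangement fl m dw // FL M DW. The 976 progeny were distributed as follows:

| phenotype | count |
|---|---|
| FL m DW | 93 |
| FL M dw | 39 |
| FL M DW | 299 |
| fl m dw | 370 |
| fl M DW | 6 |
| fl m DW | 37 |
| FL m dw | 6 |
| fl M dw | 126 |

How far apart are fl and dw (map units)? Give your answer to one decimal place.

The two rarest classes, FL m dw and fl M DW, are the double crossovers. Comparing them with the parentals, only the fl allele has switched, so fl is the middle locus and the order is m – fl – dw.
Crossovers in the fl–dw interval produce the single-crossover classes fl m DW and FL M dw (37 + 39 = 76) plus the double crossovers (12).
RF(fl–dw) = (76 + 12) / 976 = 88/976 = 0.0902 → 9.0 map units.

9.0 map units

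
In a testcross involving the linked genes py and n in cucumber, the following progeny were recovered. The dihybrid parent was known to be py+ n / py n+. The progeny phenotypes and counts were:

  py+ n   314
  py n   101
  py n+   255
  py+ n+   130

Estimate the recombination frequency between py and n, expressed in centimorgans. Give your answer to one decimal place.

28.9 centimorgans

The recombinant classes are py+ n+ and py n: 130 + 101 = 231.
Recombination frequency = 231/800 = 0.2888 ≈ 28.9%, i.e. 28.9 centimorgans.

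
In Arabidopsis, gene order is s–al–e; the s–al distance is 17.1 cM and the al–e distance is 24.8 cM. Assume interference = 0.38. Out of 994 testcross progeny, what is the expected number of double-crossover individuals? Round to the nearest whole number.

Map distances give recombination frequencies of 0.171 and 0.248 for the two intervals.
With interference 0.38 (so coincidence = 0.62), expected double-crossover frequency = 0.171 × 0.248 × 0.62 = 0.02629.
Expected number = 0.02629 × 994 = 26.14 ≈ 26.

26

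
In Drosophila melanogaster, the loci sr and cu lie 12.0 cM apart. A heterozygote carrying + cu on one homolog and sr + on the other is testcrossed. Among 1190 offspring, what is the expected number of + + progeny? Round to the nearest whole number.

A map distance of 12.0 cM corresponds to a recombination frequency of 0.120.
The F1 is + cu / sr +, so + + is a recombinant gamete class with expected frequency r/2 = 0.120/2 = 0.0600.
Expected number = 0.0600 × 1190 = 71.40 ≈ 71.

71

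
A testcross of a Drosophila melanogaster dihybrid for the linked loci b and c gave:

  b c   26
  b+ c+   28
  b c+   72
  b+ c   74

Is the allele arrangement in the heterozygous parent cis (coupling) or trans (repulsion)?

The two most frequent classes are b+ c (74) and b c+ (72); these are the parental (non-recombinant) types.
So the F1 carried b+ c on one chromosome and b c+ on the other — the recessive alleles are on opposite chromosomes (trans / repulsion).

trans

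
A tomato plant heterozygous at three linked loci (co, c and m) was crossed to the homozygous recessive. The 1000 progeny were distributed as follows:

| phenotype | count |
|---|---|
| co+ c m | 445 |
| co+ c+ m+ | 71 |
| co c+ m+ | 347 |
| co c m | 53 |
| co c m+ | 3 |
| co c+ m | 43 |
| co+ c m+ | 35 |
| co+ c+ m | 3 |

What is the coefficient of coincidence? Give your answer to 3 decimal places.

0.549

The two most frequent reciprocal classes, co+ c m and co c+ m+, are the parental types, so the F1 was co+ c m / co c+ m+.
The two rarest classes, co+ c+ m and co c m+, are the double crossovers. Comparing them with the parentals, only the c allele has switched, so c is the middle locus and the order is co – c – m.
co–c: (124 + 6)/1000 = 0.1300; c–m: (78 + 6)/1000 = 0.0840.
Expected DCO frequency = 0.1300 × 0.0840 ≈ 0.01092; observed = 6/1000 ≈ 0.00600.
Coefficient of coincidence = 0.00600/0.01092 ≈ 0.549.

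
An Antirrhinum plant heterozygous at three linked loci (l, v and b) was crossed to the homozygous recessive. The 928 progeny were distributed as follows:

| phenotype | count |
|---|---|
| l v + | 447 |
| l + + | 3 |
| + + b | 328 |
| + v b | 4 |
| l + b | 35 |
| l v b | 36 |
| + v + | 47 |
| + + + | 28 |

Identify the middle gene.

v

The two most frequent reciprocal classes, l v + and + + b, are the parental types, so the F1 was l v + / + + b.
The two rarest classes, l + + and + v b, are the double crossovers. Comparing them with the parentals, only the v allele has switched, so v is the middle locus and the order is b – v – l.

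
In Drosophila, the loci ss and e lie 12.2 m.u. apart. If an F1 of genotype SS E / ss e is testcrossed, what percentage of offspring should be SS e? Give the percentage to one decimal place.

6.1%

A map distance of 12.2 m.u. corresponds to a recombination frequency of 0.122.
The F1 is SS E / ss e, so SS e is a recombinant gamete class with expected frequency r/2 = 0.122/2 = 0.0610.
That is 0.0610 = 6.1% of the progeny.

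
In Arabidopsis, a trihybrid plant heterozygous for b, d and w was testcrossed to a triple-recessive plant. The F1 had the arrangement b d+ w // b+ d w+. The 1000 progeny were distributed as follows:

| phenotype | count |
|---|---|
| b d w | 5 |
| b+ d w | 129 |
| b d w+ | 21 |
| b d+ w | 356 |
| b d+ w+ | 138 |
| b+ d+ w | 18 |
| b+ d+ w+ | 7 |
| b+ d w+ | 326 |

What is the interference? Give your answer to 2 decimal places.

0.16

The two rarest classes, b d w and b+ d+ w+, are the double crossovers. Comparing them with the parentals, only the d allele has switched, so d is the middle locus and the order is w – d – b.
w–d: (267 + 12)/1000 = 0.2790; d–b: (39 + 12)/1000 = 0.0510.
Expected DCO frequency = 0.2790 × 0.0510 ≈ 0.01423; observed = 12/1000 ≈ 0.01200.
Coefficient of coincidence = 0.01200/0.01423 ≈ 0.84; interference = 1 − 0.84 = 0.16.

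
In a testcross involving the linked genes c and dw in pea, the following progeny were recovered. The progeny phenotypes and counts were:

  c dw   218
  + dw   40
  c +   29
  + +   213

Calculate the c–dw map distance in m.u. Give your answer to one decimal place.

13.8 m.u.

The two most frequent classes, + + (213) and c dw (218), are the parental types, so the F1 was + + / c dw.
The recombinant classes are + dw and c +: 40 + 29 = 69.
Recombination frequency = 69/500 = 0.1380 ≈ 13.8%, i.e. 13.8 m.u.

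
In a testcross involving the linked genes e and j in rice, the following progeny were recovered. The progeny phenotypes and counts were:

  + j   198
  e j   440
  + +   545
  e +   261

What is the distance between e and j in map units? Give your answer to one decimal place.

31.8 map units

The two most frequent classes, + + (545) and e j (440), are the parental types, so the F1 was + + / e j.
The recombinant classes are + j and e +: 198 + 261 = 459.
Recombination frequency = 459/1444 = 0.3179 ≈ 31.8%, i.e. 31.8 map units.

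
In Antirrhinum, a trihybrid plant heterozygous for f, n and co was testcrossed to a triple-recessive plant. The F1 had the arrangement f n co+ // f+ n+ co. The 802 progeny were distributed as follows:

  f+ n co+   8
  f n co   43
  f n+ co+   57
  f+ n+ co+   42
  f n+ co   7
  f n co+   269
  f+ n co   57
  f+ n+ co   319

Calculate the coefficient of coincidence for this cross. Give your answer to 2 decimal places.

The two rarest classes, f+ n co+ and f n+ co, are the double crossovers. Comparing them with the parentals, only the f allele has switched, so f is the middle locus and the order is n – f – co.
n–f: (114 + 15)/802 = 0.1608; f–co: (85 + 15)/802 = 0.1247.
Expected DCO frequency = 0.1608 × 0.1247 ≈ 0.02005; observed = 15/802 ≈ 0.01870.
Coefficient of coincidence = 0.01870/0.02005 ≈ 0.93.

0.93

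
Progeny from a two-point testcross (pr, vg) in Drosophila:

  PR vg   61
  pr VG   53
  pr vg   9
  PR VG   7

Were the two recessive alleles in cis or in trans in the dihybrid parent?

The two most frequent classes are PR vg (61) and pr VG (53); these are the parental (non-recombinant) types.
So the F1 carried PR vg on one chromosome and pr VG on the other — the recessive alleles are on opposite chromosomes (trans / repulsion).

trans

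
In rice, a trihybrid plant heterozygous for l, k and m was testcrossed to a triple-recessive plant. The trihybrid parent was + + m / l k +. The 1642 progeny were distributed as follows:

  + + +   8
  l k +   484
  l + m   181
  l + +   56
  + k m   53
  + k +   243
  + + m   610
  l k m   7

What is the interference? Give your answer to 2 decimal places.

The two rarest classes, + + + and l k m, are the double crossovers. Comparing them with the parentals, only the m allele has switched, so m is the middle locus and the order is l – m – k.
l–m: (424 + 15)/1642 = 0.2674; m–k: (109 + 15)/1642 = 0.0755.
Expected DCO frequency = 0.2674 × 0.0755 ≈ 0.02019; observed = 15/1642 ≈ 0.00914.
Coefficient of coincidence = 0.00914/0.02019 ≈ 0.45; interference = 1 − 0.45 = 0.55.

0.55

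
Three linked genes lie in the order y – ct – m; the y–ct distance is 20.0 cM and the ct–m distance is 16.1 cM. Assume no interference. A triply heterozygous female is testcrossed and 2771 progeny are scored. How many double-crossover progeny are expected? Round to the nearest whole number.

89

Map distances give recombination frequencies of 0.200 and 0.161 for the two intervals.
With no interference, expected double-crossover frequency = 0.200 × 0.161 = 0.03220.
Expected number = 0.03220 × 2771 = 89.23 ≈ 89.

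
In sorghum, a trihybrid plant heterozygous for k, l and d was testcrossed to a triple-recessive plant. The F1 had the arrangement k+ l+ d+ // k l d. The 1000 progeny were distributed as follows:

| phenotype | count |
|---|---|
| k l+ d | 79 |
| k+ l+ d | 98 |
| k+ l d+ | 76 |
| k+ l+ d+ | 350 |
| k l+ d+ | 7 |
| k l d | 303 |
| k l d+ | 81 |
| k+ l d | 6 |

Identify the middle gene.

k

The two rarest classes, k l+ d+ and k+ l d, are the double crossovers. Comparing them with the parentals, only the k allele has switched, so k is the middle locus and the order is d – k – l.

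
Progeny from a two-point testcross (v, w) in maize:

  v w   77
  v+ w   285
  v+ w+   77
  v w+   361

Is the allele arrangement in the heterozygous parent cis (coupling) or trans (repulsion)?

The two most frequent classes are v+ w (285) and v w+ (361); these are the parental (non-recombinant) types.
So the F1 carried v+ w on one chromosome and v w+ on the other — the recessive alleles are on opposite chromosomes (trans / repulsion).

trans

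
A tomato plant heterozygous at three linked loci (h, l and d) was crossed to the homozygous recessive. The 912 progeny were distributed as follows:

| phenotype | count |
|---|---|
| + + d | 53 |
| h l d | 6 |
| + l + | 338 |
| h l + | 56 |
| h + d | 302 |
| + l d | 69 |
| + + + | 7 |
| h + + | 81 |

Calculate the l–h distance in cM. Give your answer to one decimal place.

13.4 cM

The two most frequent reciprocal classes, + l + and h + d, are the parental types, so the F1 was + l + / h + d.
The two rarest classes, + + + and h l d, are the double crossovers. Comparing them with the parentals, only the l allele has switched, so l is the middle locus and the order is d – l – h.
Crossovers in the l–h interval produce the single-crossover classes h l + and + + d (56 + 53 = 109) plus the double crossovers (13).
RF(l–h) = (109 + 13) / 912 = 122/912 = 0.1338 → 13.4 cM.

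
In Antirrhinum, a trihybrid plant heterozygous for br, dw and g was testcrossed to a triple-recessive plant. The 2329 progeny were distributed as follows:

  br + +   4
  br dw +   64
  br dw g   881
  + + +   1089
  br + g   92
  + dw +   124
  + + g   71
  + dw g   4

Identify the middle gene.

br

The two most frequent reciprocal classes, + + + and br dw g, are the parental types, so the F1 was + + + / br dw g.
The two rarest classes, br + + and + dw g, are the double crossovers. Comparing them with the parentals, only the br allele has switched, so br is the middle locus and the order is dw – br – g.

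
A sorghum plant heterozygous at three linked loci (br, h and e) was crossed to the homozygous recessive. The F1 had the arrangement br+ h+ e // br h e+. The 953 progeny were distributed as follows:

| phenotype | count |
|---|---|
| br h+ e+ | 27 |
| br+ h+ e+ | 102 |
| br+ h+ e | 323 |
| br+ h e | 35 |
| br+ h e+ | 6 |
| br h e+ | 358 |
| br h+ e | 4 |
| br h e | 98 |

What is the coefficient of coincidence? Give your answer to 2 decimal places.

The two rarest classes, br h+ e and br+ h e+, are the double crossovers. Comparing them with the parentals, only the br allele has switched, so br is the middle locus and the order is h – br – e.
h–br: (62 + 10)/953 = 0.0756; br–e: (200 + 10)/953 = 0.2204.
Expected DCO frequency = 0.0756 × 0.2204 ≈ 0.01666; observed = 10/953 ≈ 0.01049.
Coefficient of coincidence = 0.01049/0.01666 ≈ 0.63.

0.63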